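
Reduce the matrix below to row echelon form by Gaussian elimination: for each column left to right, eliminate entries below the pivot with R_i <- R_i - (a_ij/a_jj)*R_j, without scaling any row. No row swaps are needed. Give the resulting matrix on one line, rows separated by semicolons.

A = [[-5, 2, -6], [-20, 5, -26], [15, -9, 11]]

Forward elimination:
R2 <- R2 - (4)*R1:  [  0  -3  -2 ]
R3 <- R3 - (-3)*R1:  [  0  -3  -7 ]
R3 <- R3 - (1)*R2:  [  0   0  -5 ]
Row echelon form:
[ -5   2  -6 ]
[  0  -3  -2 ]
[  0   0  -5 ]

REF = [-5 2 -6; 0 -3 -2; 0 0 -5]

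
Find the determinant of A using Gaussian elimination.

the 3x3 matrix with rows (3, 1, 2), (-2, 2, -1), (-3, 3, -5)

det(A) = -28

Forward elimination:
R2 <- R2 - (-2/3)*R1:  [   0  8/3  1/3 ]
R3 <- R3 - (-1)*R1:  [  0   4  -3 ]
R3 <- R3 - (3/2)*R2:  [    0     0  -7/2 ]
Upper-triangular form:
[ 3    1     2 ]
[ 0  8/3   1/3 ]
[ 0    0  -7/2 ]
det(A) = (-1)^0 * (3) * (8/3) * (-7/2) = -28  (0 row swaps -> sign +1)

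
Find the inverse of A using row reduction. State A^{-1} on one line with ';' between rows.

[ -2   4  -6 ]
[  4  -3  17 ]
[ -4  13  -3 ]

Gauss-Jordan on [A | I]:
R1 <- (1/-2)*R1:  [    1    -2     3  |  -1/2     0     0 ]
R2 <- R2 - (4)*R1:  [ 0  5  5  |  2  1  0 ]
R3 <- R3 - (-4)*R1:  [  0   5   9  |  -2   0   1 ]
R2 <- (1/5)*R2:  [   0    1    1  |  2/5  1/5    0 ]
R1 <- R1 - (-2)*R2:  [    1     0     5  |  3/10   2/5     0 ]
R3 <- R3 - (5)*R2:  [  0   0   4  |  -4  -1   1 ]
R3 <- (1/4)*R3:  [    0     0     1  |    -1  -1/4   1/4 ]
R1 <- R1 - (5)*R3:  [     1      0      0  |  53/10  33/20   -5/4 ]
R2 <- R2 - (1)*R3:  [    0     1     0  |   7/5  9/20  -1/4 ]
Right block of [I | A^{-1}] is the inverse:
[ 53/10  33/20  -5/4 ]
[   7/5   9/20  -1/4 ]
[    -1   -1/4   1/4 ]

inverse = [53/10 33/20 -5/4; 7/5 9/20 -1/4; -1 -1/4 1/4]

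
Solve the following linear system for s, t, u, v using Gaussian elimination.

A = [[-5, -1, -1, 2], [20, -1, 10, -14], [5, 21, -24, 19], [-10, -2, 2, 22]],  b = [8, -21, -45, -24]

(-2, -1, -1, -2)

Forward elimination on [A|b]:
R2 <- R2 - (-4)*R1:  [  0  -5   6  -6  11 ]
R3 <- R3 - (-1)*R1:  [   0   20  -25   21  -37 ]
R4 <- R4 - (2)*R1:  [   0    0    4   18  -40 ]
R3 <- R3 - (-4)*R2:  [  0   0  -1  -3   7 ]
R4 <- R4 - (-4)*R3:  [   0    0    0    6  -12 ]
Row echelon form:
[ -5  -1  -1   2  |    8 ]
[  0  -5   6  -6  |   11 ]
[  0   0  -1  -3  |    7 ]
[  0   0   0   6  |  -12 ]
Back-substitution:
v = (-12) / 6 = -2
u = (7 - (-3)*(-2)) / -1 = -1
t = (11 - (6)*(-1) - (-6)*(-2)) / -5 = -1
s = (8 - (-1)*(-1) - (-1)*(-1) - (2)*(-2)) / -5 = -2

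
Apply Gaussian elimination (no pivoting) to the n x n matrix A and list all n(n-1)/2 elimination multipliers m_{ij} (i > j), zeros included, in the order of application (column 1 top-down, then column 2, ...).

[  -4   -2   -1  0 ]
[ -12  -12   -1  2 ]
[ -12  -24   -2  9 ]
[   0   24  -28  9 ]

Forward elimination:
R2 <- R2 - (3)*R1:  [  0  -6   2   2 ]
R3 <- R3 - (3)*R1:  [   0  -18    1    9 ]
R4: entry in column 1 is already 0 -> m_{41} = 0 (no row operation needed)
R3 <- R3 - (3)*R2:  [  0   0  -5   3 ]
R4 <- R4 - (-4)*R2:  [   0    0  -20   17 ]
R4 <- R4 - (4)*R3:  [ 0  0  0  5 ]
Multipliers (in order of application): m_{21} = 3, m_{31} = 3, m_{41} = 0, m_{32} = 3, m_{42} = -4, m_{43} = 4

multipliers: 3, 3, 0, 3, -4, 4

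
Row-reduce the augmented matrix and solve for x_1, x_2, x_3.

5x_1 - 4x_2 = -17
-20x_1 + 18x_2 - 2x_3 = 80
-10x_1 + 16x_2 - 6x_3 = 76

(-1, 3, -3)

Forward elimination on [A|b]:
R2 <- R2 - (-4)*R1:  [  0   2  -2  12 ]
R3 <- R3 - (-2)*R1:  [  0   8  -6  42 ]
R3 <- R3 - (4)*R2:  [  0   0   2  -6 ]
Row echelon form:
[ 5  -4   0  |  -17 ]
[ 0   2  -2  |   12 ]
[ 0   0   2  |   -6 ]
Back-substitution:
x_3 = (-6) / 2 = -3
x_2 = (12 - (-2)*(-3)) / 2 = 3
x_1 = (-17 - (-4)*(3)) / 5 = -1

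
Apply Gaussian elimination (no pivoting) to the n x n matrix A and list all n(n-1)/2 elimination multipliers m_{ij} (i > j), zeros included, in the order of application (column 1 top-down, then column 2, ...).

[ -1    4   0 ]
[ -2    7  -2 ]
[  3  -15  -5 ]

multipliers: 2, -3, 3

Forward elimination:
R2 <- R2 - (2)*R1:  [  0  -1  -2 ]
R3 <- R3 - (-3)*R1:  [  0  -3  -5 ]
R3 <- R3 - (3)*R2:  [ 0  0  1 ]
Multipliers (in order of application): m_{21} = 2, m_{31} = -3, m_{32} = 3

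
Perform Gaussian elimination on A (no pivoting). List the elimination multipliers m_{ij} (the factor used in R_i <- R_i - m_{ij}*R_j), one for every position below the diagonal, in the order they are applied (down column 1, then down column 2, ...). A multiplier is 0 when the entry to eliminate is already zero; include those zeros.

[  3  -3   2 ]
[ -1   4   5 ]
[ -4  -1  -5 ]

Forward elimination:
R2 <- R2 - (-1/3)*R1:  [    0     3  17/3 ]
R3 <- R3 - (-4/3)*R1:  [    0    -5  -7/3 ]
R3 <- R3 - (-5/3)*R2:  [    0     0  64/9 ]
Multipliers (in order of application): m_{21} = -1/3, m_{31} = -4/3, m_{32} = -5/3

multipliers: -1/3, -4/3, -5/3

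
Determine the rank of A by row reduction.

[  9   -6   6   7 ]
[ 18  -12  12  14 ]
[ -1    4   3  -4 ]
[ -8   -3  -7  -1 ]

rank(A) = 3

Row reduction:
R2 <- R2 - (2)*R1:  [ 0  0  0  0 ]
R3 <- R3 - (-1/9)*R1:  [     0   10/3   11/3  -29/9 ]
R4 <- R4 - (-8/9)*R1:  [     0  -25/3   -5/3   47/9 ]
R2 <-> R3   (pivot in column 2 was zero)
[ 9     -6     6      7 ]
[ 0   10/3  11/3  -29/9 ]
[ 0      0     0      0 ]
[ 0  -25/3  -5/3   47/9 ]
R4 <- R4 - (-5/2)*R2:  [     0      0   15/2  -17/6 ]
R3 <-> R4   (pivot in column 3 was zero)
[ 9    -6     6      7 ]
[ 0  10/3  11/3  -29/9 ]
[ 0     0  15/2  -17/6 ]
[ 0     0     0      0 ]
Row echelon form:
[ 9    -6     6      7 ]
[ 0  10/3  11/3  -29/9 ]
[ 0     0  15/2  -17/6 ]
[ 0     0     0      0 ]
Nonzero rows / pivot columns: 3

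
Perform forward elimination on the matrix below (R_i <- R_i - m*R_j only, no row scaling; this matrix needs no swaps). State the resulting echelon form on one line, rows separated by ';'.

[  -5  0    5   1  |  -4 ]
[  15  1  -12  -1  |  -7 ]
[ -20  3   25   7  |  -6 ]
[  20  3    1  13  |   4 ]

REF = [-5 0 5 1 -4; 0 1 3 2 -19; 0 0 -4 -3 67; 0 0 0 2 246]

Forward elimination:
R2 <- R2 - (-3)*R1:  [   0    1    3    2  -19 ]
R3 <- R3 - (4)*R1:  [  0   3   5   3  10 ]
R4 <- R4 - (-4)*R1:  [   0    3   21   17  -12 ]
R3 <- R3 - (3)*R2:  [  0   0  -4  -3  67 ]
R4 <- R4 - (3)*R2:  [  0   0  12  11  45 ]
R4 <- R4 - (-3)*R3:  [   0    0    0    2  246 ]
Row echelon form:
[ -5  0   5   1  |   -4 ]
[  0  1   3   2  |  -19 ]
[  0  0  -4  -3  |   67 ]
[  0  0   0   2  |  246 ]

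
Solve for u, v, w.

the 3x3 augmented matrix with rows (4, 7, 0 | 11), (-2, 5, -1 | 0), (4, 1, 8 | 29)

Forward elimination on [A|b]:
R2 <- R2 - (-1/2)*R1:  [    0  17/2    -1  11/2 ]
R3 <- R3 - (1)*R1:  [  0  -6   8  18 ]
R3 <- R3 - (-12/17)*R2:  [      0       0  124/17  372/17 ]
Row echelon form:
[ 4     7       0  |      11 ]
[ 0  17/2      -1  |    11/2 ]
[ 0     0  124/17  |  372/17 ]
Back-substitution:
w = (372/17) / (124/17) = 3
v = (11/2 - (-1)*(3)) / (17/2) = 1
u = (11 - (7)*(1)) / 4 = 1

(1, 1, 3)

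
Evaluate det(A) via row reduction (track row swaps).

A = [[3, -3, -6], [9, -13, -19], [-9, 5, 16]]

det(A) = 12

Forward elimination:
R2 <- R2 - (3)*R1:  [  0  -4  -1 ]
R3 <- R3 - (-3)*R1:  [  0  -4  -2 ]
R3 <- R3 - (1)*R2:  [  0   0  -1 ]
Upper-triangular form:
[ 3  -3  -6 ]
[ 0  -4  -1 ]
[ 0   0  -1 ]
det(A) = (-1)^0 * (3) * (-4) * (-1) = 12  (0 row swaps -> sign +1)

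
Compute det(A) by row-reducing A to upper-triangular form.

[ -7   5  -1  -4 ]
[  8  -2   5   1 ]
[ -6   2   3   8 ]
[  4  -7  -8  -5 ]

Forward elimination:
R2 <- R2 - (-8/7)*R1:  [     0   26/7   27/7  -25/7 ]
R3 <- R3 - (6/7)*R1:  [     0  -16/7   27/7   80/7 ]
R4 <- R4 - (-4/7)*R1:  [     0  -29/7  -60/7  -51/7 ]
R3 <- R3 - (-8/13)*R2:  [      0       0   81/13  120/13 ]
R4 <- R4 - (-29/26)*R2:  [       0        0  -111/26  -293/26 ]
R4 <- R4 - (-37/54)*R3:  [      0       0       0  -89/18 ]
Upper-triangular form:
[ -7     5     -1      -4 ]
[  0  26/7   27/7   -25/7 ]
[  0     0  81/13  120/13 ]
[  0     0      0  -89/18 ]
det(A) = (-1)^0 * (-7) * (26/7) * (81/13) * (-89/18) = 801  (0 row swaps -> sign +1)

det(A) = 801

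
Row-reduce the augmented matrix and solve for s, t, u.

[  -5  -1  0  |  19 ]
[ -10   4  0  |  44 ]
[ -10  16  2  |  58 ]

(-4, 1, 1)

Forward elimination on [A|b]:
R2 <- R2 - (2)*R1:  [ 0  6  0  6 ]
R3 <- R3 - (2)*R1:  [  0  18   2  20 ]
R3 <- R3 - (3)*R2:  [ 0  0  2  2 ]
Row echelon form:
[ -5  -1  0  |  19 ]
[  0   6  0  |   6 ]
[  0   0  2  |   2 ]
Back-substitution:
u = (2) / 2 = 1
t = (6) / 6 = 1
s = (19 - (-1)*(1)) / -5 = -4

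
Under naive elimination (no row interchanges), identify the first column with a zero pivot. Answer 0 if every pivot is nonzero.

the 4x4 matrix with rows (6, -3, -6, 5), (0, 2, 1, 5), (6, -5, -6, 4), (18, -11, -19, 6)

Naive forward elimination:
R3 <- R3 - (1)*R1:  [  0  -2   0  -1 ]
R4 <- R4 - (3)*R1:  [  0  -2  -1  -9 ]
R3 <- R3 - (-1)*R2:  [ 0  0  1  4 ]
R4 <- R4 - (-1)*R2:  [  0   0   0  -4 ]
All pivots nonzero; naive elimination completes without hitting a zero pivot.

first zero-pivot column = 0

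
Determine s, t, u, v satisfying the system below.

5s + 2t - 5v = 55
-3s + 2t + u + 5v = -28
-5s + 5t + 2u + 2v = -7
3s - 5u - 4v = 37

(4, 5, -1, -5)

Forward elimination on [A|b]:
R2 <- R2 - (-3/5)*R1:  [    0  16/5     1     2     5 ]
R3 <- R3 - (-1)*R1:  [  0   7   2  -3  48 ]
R4 <- R4 - (3/5)*R1:  [    0  -6/5    -5    -1     4 ]
R3 <- R3 - (35/16)*R2:  [      0       0   -3/16   -59/8  593/16 ]
R4 <- R4 - (-3/8)*R2:  [     0      0  -37/8   -1/4   47/8 ]
R4 <- R4 - (74/3)*R3:  [       0        0        0    545/3  -2725/3 ]
Row echelon form:
[ 5     2      0     -5  |       55 ]
[ 0  16/5      1      2  |        5 ]
[ 0     0  -3/16  -59/8  |   593/16 ]
[ 0     0      0  545/3  |  -2725/3 ]
Back-substitution:
v = (-2725/3) / (545/3) = -5
u = (593/16 - (-59/8)*(-5)) / (-3/16) = -1
t = (5 - (1)*(-1) - (2)*(-5)) / (16/5) = 5
s = (55 - (2)*(5) - (-5)*(-5)) / 5 = 4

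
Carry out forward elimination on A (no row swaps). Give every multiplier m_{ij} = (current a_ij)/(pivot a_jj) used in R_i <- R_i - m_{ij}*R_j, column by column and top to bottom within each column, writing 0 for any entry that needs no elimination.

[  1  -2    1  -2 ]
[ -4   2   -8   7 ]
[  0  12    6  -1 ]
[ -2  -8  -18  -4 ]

multipliers: -4, 0, -2, -2, 2, 4

Forward elimination:
R2 <- R2 - (-4)*R1:  [  0  -6  -4  -1 ]
R3: entry in column 1 is already 0 -> m_{31} = 0 (no row operation needed)
R4 <- R4 - (-2)*R1:  [   0  -12  -16   -8 ]
R3 <- R3 - (-2)*R2:  [  0   0  -2  -3 ]
R4 <- R4 - (2)*R2:  [  0   0  -8  -6 ]
R4 <- R4 - (4)*R3:  [ 0  0  0  6 ]
Multipliers (in order of application): m_{21} = -4, m_{31} = 0, m_{41} = -2, m_{32} = -2, m_{42} = 2, m_{43} = 4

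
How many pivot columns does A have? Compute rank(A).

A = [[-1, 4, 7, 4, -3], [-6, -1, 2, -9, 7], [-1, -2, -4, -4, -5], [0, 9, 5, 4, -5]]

rank(A) = 4

Row reduction:
R2 <- R2 - (6)*R1:  [   0  -25  -40  -33   25 ]
R3 <- R3 - (1)*R1:  [   0   -6  -11   -8   -2 ]
R3 <- R3 - (6/25)*R2:  [     0      0   -7/5  -2/25     -8 ]
R4 <- R4 - (-9/25)*R2:  [       0        0    -47/5  -197/25        4 ]
R4 <- R4 - (47/7)*R3:  [       0        0        0  -257/35    404/7 ]
Row echelon form:
[ -1    4     7        4     -3 ]
[  0  -25   -40      -33     25 ]
[  0    0  -7/5    -2/25     -8 ]
[  0    0     0  -257/35  404/7 ]
Nonzero rows / pivot columns: 4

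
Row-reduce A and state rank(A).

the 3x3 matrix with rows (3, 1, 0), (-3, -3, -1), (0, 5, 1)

Row reduction:
R2 <- R2 - (-1)*R1:  [  0  -2  -1 ]
R3 <- R3 - (-5/2)*R2:  [    0     0  -3/2 ]
Row echelon form:
[ 3   1     0 ]
[ 0  -2    -1 ]
[ 0   0  -3/2 ]
Nonzero rows / pivot columns: 3

rank(A) = 3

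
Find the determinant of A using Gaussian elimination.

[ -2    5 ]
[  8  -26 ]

det(A) = 12

Forward elimination:
R2 <- R2 - (-4)*R1:  [  0  -6 ]
Upper-triangular form:
[ -2   5 ]
[  0  -6 ]
det(A) = (-1)^0 * (-2) * (-6) = 12  (0 row swaps -> sign +1)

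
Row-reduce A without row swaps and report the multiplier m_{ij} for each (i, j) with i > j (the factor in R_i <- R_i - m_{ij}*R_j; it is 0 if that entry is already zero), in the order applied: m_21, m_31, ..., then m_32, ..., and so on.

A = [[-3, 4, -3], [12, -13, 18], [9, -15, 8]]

Forward elimination:
R2 <- R2 - (-4)*R1:  [ 0  3  6 ]
R3 <- R3 - (-3)*R1:  [  0  -3  -1 ]
R3 <- R3 - (-1)*R2:  [ 0  0  5 ]
Multipliers (in order of application): m_{21} = -4, m_{31} = -3, m_{32} = -1

multipliers: -4, -3, -1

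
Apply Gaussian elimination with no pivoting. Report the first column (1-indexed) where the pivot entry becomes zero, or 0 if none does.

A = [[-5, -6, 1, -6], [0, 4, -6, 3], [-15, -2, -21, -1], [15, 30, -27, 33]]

Naive forward elimination:
R3 <- R3 - (3)*R1:  [   0   16  -24   17 ]
R4 <- R4 - (-3)*R1:  [   0   12  -24   15 ]
R3 <- R3 - (4)*R2:  [ 0  0  0  5 ]
R4 <- R4 - (3)*R2:  [  0   0  -6   6 ]
Matrix at this point:
[ -5  -6   1  -6 ]
[  0   4  -6   3 ]
[  0   0   0   5 ]
[  0   0  -6   6 ]
Pivot entry (3,3) is zero but row 4 has -6 in column 3 -> naive elimination stops; a row interchange (e.g. R3 <-> R4) would be required here.

first zero-pivot column = 3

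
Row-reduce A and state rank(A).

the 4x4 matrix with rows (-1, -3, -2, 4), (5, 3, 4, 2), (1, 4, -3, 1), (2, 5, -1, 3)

Row reduction:
R2 <- R2 - (-5)*R1:  [   0  -12   -6   22 ]
R3 <- R3 - (-1)*R1:  [  0   1  -5   5 ]
R4 <- R4 - (-2)*R1:  [  0  -1  -5  11 ]
R3 <- R3 - (-1/12)*R2:  [     0      0  -11/2   41/6 ]
R4 <- R4 - (1/12)*R2:  [    0     0  -9/2  55/6 ]
R4 <- R4 - (9/11)*R3:  [      0       0       0  118/33 ]
Row echelon form:
[ -1   -3     -2       4 ]
[  0  -12     -6      22 ]
[  0    0  -11/2    41/6 ]
[  0    0      0  118/33 ]
Nonzero rows / pivot columns: 4

rank(A) = 4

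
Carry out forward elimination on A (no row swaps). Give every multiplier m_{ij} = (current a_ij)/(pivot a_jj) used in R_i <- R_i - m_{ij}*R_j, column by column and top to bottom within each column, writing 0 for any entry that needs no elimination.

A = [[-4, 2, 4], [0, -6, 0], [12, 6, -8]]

Forward elimination:
R2: entry in column 1 is already 0 -> m_{21} = 0 (no row operation needed)
R3 <- R3 - (-3)*R1:  [  0  12   4 ]
R3 <- R3 - (-2)*R2:  [ 0  0  4 ]
Multipliers (in order of application): m_{21} = 0, m_{31} = -3, m_{32} = -2

multipliers: 0, -3, -2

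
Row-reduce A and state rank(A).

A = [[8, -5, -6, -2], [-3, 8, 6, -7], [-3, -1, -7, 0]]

rank(A) = 3

Row reduction:
R2 <- R2 - (-3/8)*R1:  [     0   49/8   15/4  -31/4 ]
R3 <- R3 - (-3/8)*R1:  [     0  -23/8  -37/4   -3/4 ]
R3 <- R3 - (-23/49)*R2:  [       0        0  -367/49  -215/49 ]
Row echelon form:
[ 8    -5       -6       -2 ]
[ 0  49/8     15/4    -31/4 ]
[ 0     0  -367/49  -215/49 ]
Nonzero rows / pivot columns: 3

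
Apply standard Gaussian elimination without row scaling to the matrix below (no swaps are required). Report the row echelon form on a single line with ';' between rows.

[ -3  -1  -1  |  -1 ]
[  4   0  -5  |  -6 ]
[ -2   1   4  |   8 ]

REF = [-3 -1 -1 -1; 0 -4/3 -19/3 -22/3; 0 0 -13/4 -1/2]

Forward elimination:
R2 <- R2 - (-4/3)*R1:  [     0   -4/3  -19/3  -22/3 ]
R3 <- R3 - (2/3)*R1:  [    0   5/3  14/3  26/3 ]
R3 <- R3 - (-5/4)*R2:  [     0      0  -13/4   -1/2 ]
Row echelon form:
[ -3    -1     -1  |     -1 ]
[  0  -4/3  -19/3  |  -22/3 ]
[  0     0  -13/4  |   -1/2 ]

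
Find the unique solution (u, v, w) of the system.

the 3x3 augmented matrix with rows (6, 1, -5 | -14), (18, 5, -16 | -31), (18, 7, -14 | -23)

(-4, 5, -1)

Forward elimination on [A|b]:
R2 <- R2 - (3)*R1:  [  0   2  -1  11 ]
R3 <- R3 - (3)*R1:  [  0   4   1  19 ]
R3 <- R3 - (2)*R2:  [  0   0   3  -3 ]
Row echelon form:
[ 6  1  -5  |  -14 ]
[ 0  2  -1  |   11 ]
[ 0  0   3  |   -3 ]
Back-substitution:
w = (-3) / 3 = -1
v = (11 - (-1)*(-1)) / 2 = 5
u = (-14 - (1)*(5) - (-5)*(-1)) / 6 = -4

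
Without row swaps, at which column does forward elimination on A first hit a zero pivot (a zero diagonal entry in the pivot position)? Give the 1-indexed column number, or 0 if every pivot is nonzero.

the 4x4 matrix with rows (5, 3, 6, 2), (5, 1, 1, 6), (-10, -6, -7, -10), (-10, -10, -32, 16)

first zero-pivot column = 4

Naive forward elimination:
R2 <- R2 - (1)*R1:  [  0  -2  -5   4 ]
R3 <- R3 - (-2)*R1:  [  0   0   5  -6 ]
R4 <- R4 - (-2)*R1:  [   0   -4  -20   20 ]
R4 <- R4 - (2)*R2:  [   0    0  -10   12 ]
R4 <- R4 - (-2)*R3:  [ 0  0  0  0 ]
Matrix at this point:
[ 5   3   6   2 ]
[ 0  -2  -5   4 ]
[ 0   0   5  -6 ]
[ 0   0   0   0 ]
Pivot entry (4,4) in the last row is zero and there are no rows below to swap with -> zero pivot in column 4 (A is singular).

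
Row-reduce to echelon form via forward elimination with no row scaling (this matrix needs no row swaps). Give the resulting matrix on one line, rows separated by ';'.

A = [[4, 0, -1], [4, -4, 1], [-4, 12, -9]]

Forward elimination:
R2 <- R2 - (1)*R1:  [  0  -4   2 ]
R3 <- R3 - (-1)*R1:  [   0   12  -10 ]
R3 <- R3 - (-3)*R2:  [  0   0  -4 ]
Row echelon form:
[ 4   0  -1 ]
[ 0  -4   2 ]
[ 0   0  -4 ]

REF = [4 0 -1; 0 -4 2; 0 0 -4]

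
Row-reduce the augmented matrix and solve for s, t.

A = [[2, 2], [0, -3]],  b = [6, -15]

Forward elimination on [A|b]:
Row echelon form:
[ 2   2  |    6 ]
[ 0  -3  |  -15 ]
Back-substitution:
t = (-15) / -3 = 5
s = (6 - (2)*(5)) / 2 = -2

(-2, 5)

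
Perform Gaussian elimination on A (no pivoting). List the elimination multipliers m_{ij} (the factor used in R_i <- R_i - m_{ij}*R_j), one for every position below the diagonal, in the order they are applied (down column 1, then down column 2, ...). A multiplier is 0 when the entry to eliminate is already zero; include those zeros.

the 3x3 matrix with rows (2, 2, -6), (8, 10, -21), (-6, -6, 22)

multipliers: 4, -3, 0

Forward elimination:
R2 <- R2 - (4)*R1:  [ 0  2  3 ]
R3 <- R3 - (-3)*R1:  [ 0  0  4 ]
R3: entry in column 2 is already 0 -> m_{32} = 0 (no row operation needed)
Multipliers (in order of application): m_{21} = 4, m_{31} = -3, m_{32} = 0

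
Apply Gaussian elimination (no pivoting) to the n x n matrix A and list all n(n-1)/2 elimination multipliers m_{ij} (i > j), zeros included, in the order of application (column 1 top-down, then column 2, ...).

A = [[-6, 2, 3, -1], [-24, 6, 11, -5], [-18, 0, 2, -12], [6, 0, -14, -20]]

multipliers: 4, 3, -1, 3, -1, 3

Forward elimination:
R2 <- R2 - (4)*R1:  [  0  -2  -1  -1 ]
R3 <- R3 - (3)*R1:  [  0  -6  -7  -9 ]
R4 <- R4 - (-1)*R1:  [   0    2  -11  -21 ]
R3 <- R3 - (3)*R2:  [  0   0  -4  -6 ]
R4 <- R4 - (-1)*R2:  [   0    0  -12  -22 ]
R4 <- R4 - (3)*R3:  [  0   0   0  -4 ]
Multipliers (in order of application): m_{21} = 4, m_{31} = 3, m_{41} = -1, m_{32} = 3, m_{42} = -1, m_{43} = 3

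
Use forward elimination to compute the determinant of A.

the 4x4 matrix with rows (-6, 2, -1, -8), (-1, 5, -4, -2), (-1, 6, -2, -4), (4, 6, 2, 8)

det(A) = -676

Forward elimination:
R2 <- R2 - (1/6)*R1:  [     0   14/3  -23/6   -2/3 ]
R3 <- R3 - (1/6)*R1:  [     0   17/3  -11/6   -8/3 ]
R4 <- R4 - (-2/3)*R1:  [    0  22/3   4/3   8/3 ]
R3 <- R3 - (17/14)*R2:  [     0      0  79/28  -13/7 ]
R4 <- R4 - (11/7)*R2:  [      0       0  103/14    26/7 ]
R4 <- R4 - (206/79)*R3:  [      0       0       0  676/79 ]
Upper-triangular form:
[ -6     2     -1      -8 ]
[  0  14/3  -23/6    -2/3 ]
[  0     0  79/28   -13/7 ]
[  0     0      0  676/79 ]
det(A) = (-1)^0 * (-6) * (14/3) * (79/28) * (676/79) = -676  (0 row swaps -> sign +1)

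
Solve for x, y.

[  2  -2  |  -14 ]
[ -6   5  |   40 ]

Forward elimination on [A|b]:
R2 <- R2 - (-3)*R1:  [  0  -1  -2 ]
Row echelon form:
[ 2  -2  |  -14 ]
[ 0  -1  |   -2 ]
Back-substitution:
y = (-2) / -1 = 2
x = (-14 - (-2)*(2)) / 2 = -5

(-5, 2)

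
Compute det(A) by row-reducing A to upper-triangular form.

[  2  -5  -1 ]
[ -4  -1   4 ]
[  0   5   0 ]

Forward elimination:
R2 <- R2 - (-2)*R1:  [   0  -11    2 ]
R3 <- R3 - (-5/11)*R2:  [     0      0  10/11 ]
Upper-triangular form:
[ 2   -5     -1 ]
[ 0  -11      2 ]
[ 0    0  10/11 ]
det(A) = (-1)^0 * (2) * (-11) * (10/11) = -20  (0 row swaps -> sign +1)

det(A) = -20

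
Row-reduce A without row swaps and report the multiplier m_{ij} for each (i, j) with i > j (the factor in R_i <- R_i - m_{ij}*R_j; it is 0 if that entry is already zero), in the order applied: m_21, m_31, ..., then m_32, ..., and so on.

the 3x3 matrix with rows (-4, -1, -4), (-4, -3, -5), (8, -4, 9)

multipliers: 1, -2, 3

Forward elimination:
R2 <- R2 - (1)*R1:  [  0  -2  -1 ]
R3 <- R3 - (-2)*R1:  [  0  -6   1 ]
R3 <- R3 - (3)*R2:  [ 0  0  4 ]
Multipliers (in order of application): m_{21} = 1, m_{31} = -2, m_{32} = 3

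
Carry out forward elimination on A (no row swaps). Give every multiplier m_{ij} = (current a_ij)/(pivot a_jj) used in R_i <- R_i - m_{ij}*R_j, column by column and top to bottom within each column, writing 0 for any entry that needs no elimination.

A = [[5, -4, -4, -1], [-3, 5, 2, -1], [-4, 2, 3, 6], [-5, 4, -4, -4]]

Forward elimination:
R2 <- R2 - (-3/5)*R1:  [    0  13/5  -2/5  -8/5 ]
R3 <- R3 - (-4/5)*R1:  [    0  -6/5  -1/5  26/5 ]
R4 <- R4 - (-1)*R1:  [  0   0  -8  -5 ]
R3 <- R3 - (-6/13)*R2:  [     0      0  -5/13  58/13 ]
R4: entry in column 2 is already 0 -> m_{42} = 0 (no row operation needed)
R4 <- R4 - (104/5)*R3:  [      0       0       0  -489/5 ]
Multipliers (in order of application): m_{21} = -3/5, m_{31} = -4/5, m_{41} = -1, m_{32} = -6/13, m_{42} = 0, m_{43} = 104/5

multipliers: -3/5, -4/5, -1, -6/13, 0, 104/5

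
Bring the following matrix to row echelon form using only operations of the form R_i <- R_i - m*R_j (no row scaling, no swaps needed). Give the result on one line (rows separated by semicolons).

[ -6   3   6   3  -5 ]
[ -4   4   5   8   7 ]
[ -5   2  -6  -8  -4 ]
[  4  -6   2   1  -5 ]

Forward elimination:
R2 <- R2 - (2/3)*R1:  [    0     2     1     6  31/3 ]
R3 <- R3 - (5/6)*R1:  [     0   -1/2    -11  -21/2    1/6 ]
R4 <- R4 - (-2/3)*R1:  [     0     -4      6      3  -25/3 ]
R3 <- R3 - (-1/4)*R2:  [     0      0  -43/4     -9   11/4 ]
R4 <- R4 - (-2)*R2:  [    0     0     8    15  37/3 ]
R4 <- R4 - (-32/43)*R3:  [        0         0         0    357/43  1855/129 ]
Row echelon form:
[ -6  3      6       3        -5 ]
[  0  2      1       6      31/3 ]
[  0  0  -43/4      -9      11/4 ]
[  0  0      0  357/43  1855/129 ]

REF = [-6 3 6 3 -5; 0 2 1 6 31/3; 0 0 -43/4 -9 11/4; 0 0 0 357/43 1855/129]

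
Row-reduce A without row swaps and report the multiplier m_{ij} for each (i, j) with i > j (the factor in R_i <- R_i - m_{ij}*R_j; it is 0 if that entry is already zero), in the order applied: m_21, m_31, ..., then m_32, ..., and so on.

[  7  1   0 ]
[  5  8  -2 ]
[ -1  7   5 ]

multipliers: 5/7, -1/7, 50/51

Forward elimination:
R2 <- R2 - (5/7)*R1:  [    0  51/7    -2 ]
R3 <- R3 - (-1/7)*R1:  [    0  50/7     5 ]
R3 <- R3 - (50/51)*R2:  [      0       0  355/51 ]
Multipliers (in order of application): m_{21} = 5/7, m_{31} = -1/7, m_{32} = 50/51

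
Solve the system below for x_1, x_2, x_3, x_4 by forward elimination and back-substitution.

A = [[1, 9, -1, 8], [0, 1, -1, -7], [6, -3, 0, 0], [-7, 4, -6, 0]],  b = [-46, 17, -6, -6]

Forward elimination on [A|b]:
R3 <- R3 - (6)*R1:  [   0  -57    6  -48  270 ]
R4 <- R4 - (-7)*R1:  [    0    67   -13    56  -328 ]
R3 <- R3 - (-57)*R2:  [    0     0   -51  -447  1239 ]
R4 <- R4 - (67)*R2:  [     0      0     54    525  -1467 ]
R4 <- R4 - (-18/17)*R3:  [        0         0         0    879/17  -2637/17 ]
Row echelon form:
[ 1  9   -1       8  |       -46 ]
[ 0  1   -1      -7  |        17 ]
[ 0  0  -51    -447  |      1239 ]
[ 0  0    0  879/17  |  -2637/17 ]
Back-substitution:
x_4 = (-2637/17) / (879/17) = -3
x_3 = (1239 - (-447)*(-3)) / -51 = 2
x_2 = (17 - (-1)*(2) - (-7)*(-3)) / 1 = -2
x_1 = (-46 - (9)*(-2) - (-1)*(2) - (8)*(-3)) / 1 = -2

(-2, -2, 2, -3)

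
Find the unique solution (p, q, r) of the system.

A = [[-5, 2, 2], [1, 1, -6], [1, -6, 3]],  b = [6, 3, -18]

(0, 3, 0)

Forward elimination on [A|b]:
R2 <- R2 - (-1/5)*R1:  [     0    7/5  -28/5   21/5 ]
R3 <- R3 - (-1/5)*R1:  [     0  -28/5   17/5  -84/5 ]
R3 <- R3 - (-4)*R2:  [   0    0  -19    0 ]
Row echelon form:
[ -5    2      2  |     6 ]
[  0  7/5  -28/5  |  21/5 ]
[  0    0    -19  |     0 ]
Back-substitution:
r = (0) / -19 = 0
q = (21/5 - (-28/5)*(0)) / (7/5) = 3
p = (6 - (2)*(3) - (2)*(0)) / -5 = 0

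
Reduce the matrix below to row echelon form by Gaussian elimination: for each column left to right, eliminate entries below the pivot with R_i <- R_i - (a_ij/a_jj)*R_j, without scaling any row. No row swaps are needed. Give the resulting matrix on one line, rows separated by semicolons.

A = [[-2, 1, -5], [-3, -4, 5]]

REF = [-2 1 -5; 0 -11/2 25/2]

Forward elimination:
R2 <- R2 - (3/2)*R1:  [     0  -11/2   25/2 ]
Row echelon form:
[ -2      1    -5 ]
[  0  -11/2  25/2 ]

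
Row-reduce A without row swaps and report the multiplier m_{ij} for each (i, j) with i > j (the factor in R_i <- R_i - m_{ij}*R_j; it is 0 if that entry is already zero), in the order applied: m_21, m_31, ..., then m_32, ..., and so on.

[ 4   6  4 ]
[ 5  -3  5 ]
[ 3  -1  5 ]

multipliers: 5/4, 3/4, 11/21

Forward elimination:
R2 <- R2 - (5/4)*R1:  [     0  -21/2      0 ]
R3 <- R3 - (3/4)*R1:  [     0  -11/2      2 ]
R3 <- R3 - (11/21)*R2:  [ 0  0  2 ]
Multipliers (in order of application): m_{21} = 5/4, m_{31} = 3/4, m_{32} = 11/21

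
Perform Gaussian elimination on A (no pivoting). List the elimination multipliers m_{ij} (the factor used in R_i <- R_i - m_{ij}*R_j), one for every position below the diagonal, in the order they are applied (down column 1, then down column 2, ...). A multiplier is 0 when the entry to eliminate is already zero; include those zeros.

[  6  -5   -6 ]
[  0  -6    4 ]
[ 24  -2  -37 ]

multipliers: 0, 4, -3

Forward elimination:
R2: entry in column 1 is already 0 -> m_{21} = 0 (no row operation needed)
R3 <- R3 - (4)*R1:  [   0   18  -13 ]
R3 <- R3 - (-3)*R2:  [  0   0  -1 ]
Multipliers (in order of application): m_{21} = 0, m_{31} = 4, m_{32} = -3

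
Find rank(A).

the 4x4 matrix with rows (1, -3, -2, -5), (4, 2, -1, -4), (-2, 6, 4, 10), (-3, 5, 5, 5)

rank(A) = 3

Row reduction:
R2 <- R2 - (4)*R1:  [  0  14   7  16 ]
R3 <- R3 - (-2)*R1:  [ 0  0  0  0 ]
R4 <- R4 - (-3)*R1:  [   0   -4   -1  -10 ]
R4 <- R4 - (-2/7)*R2:  [     0      0      1  -38/7 ]
R3 <-> R4   (pivot in column 3 was zero)
[ 1  -3  -2     -5 ]
[ 0  14   7     16 ]
[ 0   0   1  -38/7 ]
[ 0   0   0      0 ]
Row echelon form:
[ 1  -3  -2     -5 ]
[ 0  14   7     16 ]
[ 0   0   1  -38/7 ]
[ 0   0   0      0 ]
Nonzero rows / pivot columns: 3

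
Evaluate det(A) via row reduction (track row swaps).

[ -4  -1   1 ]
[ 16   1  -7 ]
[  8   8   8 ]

Forward elimination:
R2 <- R2 - (-4)*R1:  [  0  -3  -3 ]
R3 <- R3 - (-2)*R1:  [  0   6  10 ]
R3 <- R3 - (-2)*R2:  [ 0  0  4 ]
Upper-triangular form:
[ -4  -1   1 ]
[  0  -3  -3 ]
[  0   0   4 ]
det(A) = (-1)^0 * (-4) * (-3) * (4) = 48  (0 row swaps -> sign +1)

det(A) = 48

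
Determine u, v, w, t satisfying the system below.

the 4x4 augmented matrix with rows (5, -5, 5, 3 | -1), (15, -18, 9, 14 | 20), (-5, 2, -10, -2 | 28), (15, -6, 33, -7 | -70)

Forward elimination on [A|b]:
R2 <- R2 - (3)*R1:  [  0  -3  -6   5  23 ]
R3 <- R3 - (-1)*R1:  [  0  -3  -5   1  27 ]
R4 <- R4 - (3)*R1:  [   0    9   18  -16  -67 ]
R3 <- R3 - (1)*R2:  [  0   0   1  -4   4 ]
R4 <- R4 - (-3)*R2:  [  0   0   0  -1   2 ]
Row echelon form:
[ 5  -5   5   3  |  -1 ]
[ 0  -3  -6   5  |  23 ]
[ 0   0   1  -4  |   4 ]
[ 0   0   0  -1  |   2 ]
Back-substitution:
t = (2) / -1 = -2
w = (4 - (-4)*(-2)) / 1 = -4
v = (23 - (-6)*(-4) - (5)*(-2)) / -3 = -3
u = (-1 - (-5)*(-3) - (5)*(-4) - (3)*(-2)) / 5 = 2

(2, -3, -4, -2)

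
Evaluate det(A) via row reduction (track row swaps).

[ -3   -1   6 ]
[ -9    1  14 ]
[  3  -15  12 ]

det(A) = -24

Forward elimination:
R2 <- R2 - (3)*R1:  [  0   4  -4 ]
R3 <- R3 - (-1)*R1:  [   0  -16   18 ]
R3 <- R3 - (-4)*R2:  [ 0  0  2 ]
Upper-triangular form:
[ -3  -1   6 ]
[  0   4  -4 ]
[  0   0   2 ]
det(A) = (-1)^0 * (-3) * (4) * (2) = -24  (0 row swaps -> sign +1)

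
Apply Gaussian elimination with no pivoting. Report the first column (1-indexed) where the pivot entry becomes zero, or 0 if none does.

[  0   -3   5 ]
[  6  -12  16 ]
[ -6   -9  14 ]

Naive forward elimination:
Pivot entry (1,1) is zero but row 2 has 6 in column 1 -> naive elimination stops; a row interchange (e.g. R1 <-> R2) would be required here.

first zero-pivot column = 1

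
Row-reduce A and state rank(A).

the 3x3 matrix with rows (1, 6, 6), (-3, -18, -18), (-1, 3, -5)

rank(A) = 2

Row reduction:
R2 <- R2 - (-3)*R1:  [ 0  0  0 ]
R3 <- R3 - (-1)*R1:  [ 0  9  1 ]
R2 <-> R3   (pivot in column 2 was zero)
[ 1  6  6 ]
[ 0  9  1 ]
[ 0  0  0 ]
Row echelon form:
[ 1  6  6 ]
[ 0  9  1 ]
[ 0  0  0 ]
Nonzero rows / pivot columns: 2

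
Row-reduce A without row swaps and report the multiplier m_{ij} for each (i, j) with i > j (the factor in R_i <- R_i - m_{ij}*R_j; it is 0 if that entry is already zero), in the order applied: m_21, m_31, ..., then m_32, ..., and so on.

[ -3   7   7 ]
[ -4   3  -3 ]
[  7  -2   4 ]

Forward elimination:
R2 <- R2 - (4/3)*R1:  [     0  -19/3  -37/3 ]
R3 <- R3 - (-7/3)*R1:  [    0  43/3  61/3 ]
R3 <- R3 - (-43/19)*R2:  [       0        0  -144/19 ]
Multipliers (in order of application): m_{21} = 4/3, m_{31} = -7/3, m_{32} = -43/19

multipliers: 4/3, -7/3, -43/19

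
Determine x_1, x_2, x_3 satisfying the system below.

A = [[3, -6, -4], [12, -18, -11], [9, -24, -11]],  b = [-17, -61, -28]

Forward elimination on [A|b]:
R2 <- R2 - (4)*R1:  [ 0  6  5  7 ]
R3 <- R3 - (3)*R1:  [  0  -6   1  23 ]
R3 <- R3 - (-1)*R2:  [  0   0   6  30 ]
Row echelon form:
[ 3  -6  -4  |  -17 ]
[ 0   6   5  |    7 ]
[ 0   0   6  |   30 ]
Back-substitution:
x_3 = (30) / 6 = 5
x_2 = (7 - (5)*(5)) / 6 = -3
x_1 = (-17 - (-6)*(-3) - (-4)*(5)) / 3 = -5

(-5, -3, 5)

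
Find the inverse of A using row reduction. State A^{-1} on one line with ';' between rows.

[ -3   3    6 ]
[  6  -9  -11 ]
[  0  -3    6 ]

Gauss-Jordan on [A | I]:
R1 <- (1/-3)*R1:  [    1    -1    -2  |  -1/3     0     0 ]
R2 <- R2 - (6)*R1:  [  0  -3   1  |   2   1   0 ]
R2 <- (1/-3)*R2:  [    0     1  -1/3  |  -2/3  -1/3     0 ]
R1 <- R1 - (-1)*R2:  [    1     0  -7/3  |    -1  -1/3     0 ]
R3 <- R3 - (-3)*R2:  [  0   0   5  |  -2  -1   1 ]
R3 <- (1/5)*R3:  [    0     0     1  |  -2/5  -1/5   1/5 ]
R1 <- R1 - (-7/3)*R3:  [      1       0       0  |  -29/15    -4/5    7/15 ]
R2 <- R2 - (-1/3)*R3:  [    0     1     0  |  -4/5  -2/5  1/15 ]
Right block of [I | A^{-1}] is the inverse:
[ -29/15  -4/5  7/15 ]
[   -4/5  -2/5  1/15 ]
[   -2/5  -1/5   1/5 ]

inverse = [-29/15 -4/5 7/15; -4/5 -2/5 1/15; -2/5 -1/5 1/5]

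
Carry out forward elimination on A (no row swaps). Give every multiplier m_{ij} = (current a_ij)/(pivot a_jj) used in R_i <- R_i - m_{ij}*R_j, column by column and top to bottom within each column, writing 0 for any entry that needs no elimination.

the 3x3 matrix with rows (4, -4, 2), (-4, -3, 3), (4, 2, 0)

Forward elimination:
R2 <- R2 - (-1)*R1:  [  0  -7   5 ]
R3 <- R3 - (1)*R1:  [  0   6  -2 ]
R3 <- R3 - (-6/7)*R2:  [    0     0  16/7 ]
Multipliers (in order of application): m_{21} = -1, m_{31} = 1, m_{32} = -6/7

multipliers: -1, 1, -6/7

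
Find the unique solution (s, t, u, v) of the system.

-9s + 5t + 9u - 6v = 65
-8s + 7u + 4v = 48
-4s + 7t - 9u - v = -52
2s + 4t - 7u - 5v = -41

(-4, -5, 4, -3)

Forward elimination on [A|b]:
R2 <- R2 - (8/9)*R1:  [     0  -40/9     -1   28/3  -88/9 ]
R3 <- R3 - (4/9)*R1:  [      0    43/9     -13     5/3  -728/9 ]
R4 <- R4 - (-2/9)*R1:  [      0    46/9      -5   -19/3  -239/9 ]
R3 <- R3 - (-43/40)*R2:  [       0        0  -563/40   117/10   -457/5 ]
R4 <- R4 - (-23/20)*R2:  [       0        0  -123/20     22/5   -189/5 ]
R4 <- R4 - (246/563)*R3:  [        0         0         0  -401/563  1203/563 ]
Row echelon form:
[ -9      5        9        -6  |        65 ]
[  0  -40/9       -1      28/3  |     -88/9 ]
[  0      0  -563/40    117/10  |    -457/5 ]
[  0      0        0  -401/563  |  1203/563 ]
Back-substitution:
v = (1203/563) / (-401/563) = -3
u = (-457/5 - (117/10)*(-3)) / (-563/40) = 4
t = (-88/9 - (-1)*(4) - (28/3)*(-3)) / (-40/9) = -5
s = (65 - (5)*(-5) - (9)*(4) - (-6)*(-3)) / -9 = -4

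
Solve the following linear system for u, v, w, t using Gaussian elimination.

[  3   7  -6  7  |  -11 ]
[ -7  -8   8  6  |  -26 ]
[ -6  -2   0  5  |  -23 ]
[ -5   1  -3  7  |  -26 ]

(0, 4, 3, -3)

Forward elimination on [A|b]:
R2 <- R2 - (-7/3)*R1:  [      0    25/3      -6    67/3  -155/3 ]
R3 <- R3 - (-2)*R1:  [   0   12  -12   19  -45 ]
R4 <- R4 - (-5/3)*R1:  [      0    38/3     -13    56/3  -133/3 ]
R3 <- R3 - (36/25)*R2:  [       0        0   -84/25  -329/25    147/5 ]
R4 <- R4 - (38/25)*R2:  [       0        0   -97/25  -382/25    171/5 ]
R4 <- R4 - (97/84)*R3:  [     0      0      0  -1/12    1/4 ]
Row echelon form:
[ 3     7      -6        7  |     -11 ]
[ 0  25/3      -6     67/3  |  -155/3 ]
[ 0     0  -84/25  -329/25  |   147/5 ]
[ 0     0       0    -1/12  |     1/4 ]
Back-substitution:
t = (1/4) / (-1/12) = -3
w = (147/5 - (-329/25)*(-3)) / (-84/25) = 3
v = (-155/3 - (-6)*(3) - (67/3)*(-3)) / (25/3) = 4
u = (-11 - (7)*(4) - (-6)*(3) - (7)*(-3)) / 3 = 0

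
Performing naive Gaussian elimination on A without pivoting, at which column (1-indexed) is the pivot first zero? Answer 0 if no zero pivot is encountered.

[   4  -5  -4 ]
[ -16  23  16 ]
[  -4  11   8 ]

Naive forward elimination:
R2 <- R2 - (-4)*R1:  [ 0  3  0 ]
R3 <- R3 - (-1)*R1:  [ 0  6  4 ]
R3 <- R3 - (2)*R2:  [ 0  0  4 ]
All pivots nonzero; naive elimination completes without hitting a zero pivot.

first zero-pivot column = 0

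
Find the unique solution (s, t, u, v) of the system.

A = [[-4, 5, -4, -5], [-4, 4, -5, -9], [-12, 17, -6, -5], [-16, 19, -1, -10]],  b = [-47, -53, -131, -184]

(5, -4, -2, 3)

Forward elimination on [A|b]:
R2 <- R2 - (1)*R1:  [  0  -1  -1  -4  -6 ]
R3 <- R3 - (3)*R1:  [  0   2   6  10  10 ]
R4 <- R4 - (4)*R1:  [  0  -1  15  10   4 ]
R3 <- R3 - (-2)*R2:  [  0   0   4   2  -2 ]
R4 <- R4 - (1)*R2:  [  0   0  16  14  10 ]
R4 <- R4 - (4)*R3:  [  0   0   0   6  18 ]
Row echelon form:
[ -4   5  -4  -5  |  -47 ]
[  0  -1  -1  -4  |   -6 ]
[  0   0   4   2  |   -2 ]
[  0   0   0   6  |   18 ]
Back-substitution:
v = (18) / 6 = 3
u = (-2 - (2)*(3)) / 4 = -2
t = (-6 - (-1)*(-2) - (-4)*(3)) / -1 = -4
s = (-47 - (5)*(-4) - (-4)*(-2) - (-5)*(3)) / -4 = 5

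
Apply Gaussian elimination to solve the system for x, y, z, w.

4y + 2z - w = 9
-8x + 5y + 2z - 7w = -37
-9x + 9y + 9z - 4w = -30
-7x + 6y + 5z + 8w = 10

(4, 4, -2, 3)

Forward elimination on [A|b]:
R1 <-> R2   (pivot in column 1 was zero)
[ -8  5  2  -7  -37 ]
[  0  4  2  -1    9 ]
[ -9  9  9  -4  -30 ]
[ -7  6  5   8   10 ]
R3 <- R3 - (9/8)*R1:  [    0  27/8  27/4  31/8  93/8 ]
R4 <- R4 - (7/8)*R1:  [     0   13/8   13/4  113/8  339/8 ]
R3 <- R3 - (27/32)*R2:  [      0       0   81/16  151/32  129/32 ]
R4 <- R4 - (13/32)*R2:  [       0        0    39/16   465/32  1239/32 ]
R4 <- R4 - (13/27)*R3:  [      0       0       0  331/27   331/9 ]
Row echelon form:
[ -8  5      2      -7  |     -37 ]
[  0  4      2      -1  |       9 ]
[  0  0  81/16  151/32  |  129/32 ]
[  0  0      0  331/27  |   331/9 ]
Back-substitution:
w = (331/9) / (331/27) = 3
z = (129/32 - (151/32)*(3)) / (81/16) = -2
y = (9 - (2)*(-2) - (-1)*(3)) / 4 = 4
x = (-37 - (5)*(4) - (2)*(-2) - (-7)*(3)) / -8 = 4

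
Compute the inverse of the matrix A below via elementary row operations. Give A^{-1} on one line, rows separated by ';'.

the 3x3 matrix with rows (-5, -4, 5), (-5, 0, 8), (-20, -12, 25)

inverse = [-12/5 -1 4/5; 7/8 5/8 -3/8; -3/2 -1/2 1/2]

Gauss-Jordan on [A | I]:
R1 <- (1/-5)*R1:  [    1   4/5    -1  |  -1/5     0     0 ]
R2 <- R2 - (-5)*R1:  [  0   4   3  |  -1   1   0 ]
R3 <- R3 - (-20)*R1:  [  0   4   5  |  -4   0   1 ]
R2 <- (1/4)*R2:  [    0     1   3/4  |  -1/4   1/4     0 ]
R1 <- R1 - (4/5)*R2:  [    1     0  -8/5  |     0  -1/5     0 ]
R3 <- R3 - (4)*R2:  [  0   0   2  |  -3  -1   1 ]
R3 <- (1/2)*R3:  [    0     0     1  |  -3/2  -1/2   1/2 ]
R1 <- R1 - (-8/5)*R3:  [     1      0      0  |  -12/5     -1    4/5 ]
R2 <- R2 - (3/4)*R3:  [    0     1     0  |   7/8   5/8  -3/8 ]
Right block of [I | A^{-1}] is the inverse:
[ -12/5    -1   4/5 ]
[   7/8   5/8  -3/8 ]
[  -3/2  -1/2   1/2 ]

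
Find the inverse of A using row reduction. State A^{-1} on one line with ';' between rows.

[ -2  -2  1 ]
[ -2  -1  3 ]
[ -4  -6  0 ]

Gauss-Jordan on [A | I]:
R1 <- (1/-2)*R1:  [    1     1  -1/2  |  -1/2     0     0 ]
R2 <- R2 - (-2)*R1:  [  0   1   2  |  -1   1   0 ]
R3 <- R3 - (-4)*R1:  [  0  -2  -2  |  -2   0   1 ]
R1 <- R1 - (1)*R2:  [    1     0  -5/2  |   1/2    -1     0 ]
R3 <- R3 - (-2)*R2:  [  0   0   2  |  -4   2   1 ]
R3 <- (1/2)*R3:  [   0    0    1  |   -2    1  1/2 ]
R1 <- R1 - (-5/2)*R3:  [    1     0     0  |  -9/2   3/2   5/4 ]
R2 <- R2 - (2)*R3:  [  0   1   0  |   3  -1  -1 ]
Right block of [I | A^{-1}] is the inverse:
[ -9/2  3/2  5/4 ]
[    3   -1   -1 ]
[   -2    1  1/2 ]

inverse = [-9/2 3/2 5/4; 3 -1 -1; -2 1 1/2]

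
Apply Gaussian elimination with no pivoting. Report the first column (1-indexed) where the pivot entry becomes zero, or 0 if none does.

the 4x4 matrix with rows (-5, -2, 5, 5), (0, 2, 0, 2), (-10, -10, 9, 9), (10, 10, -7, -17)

Naive forward elimination:
R3 <- R3 - (2)*R1:  [  0  -6  -1  -1 ]
R4 <- R4 - (-2)*R1:  [  0   6   3  -7 ]
R3 <- R3 - (-3)*R2:  [  0   0  -1   5 ]
R4 <- R4 - (3)*R2:  [   0    0    3  -13 ]
R4 <- R4 - (-3)*R3:  [ 0  0  0  2 ]
All pivots nonzero; naive elimination completes without hitting a zero pivot.

first zero-pivot column = 0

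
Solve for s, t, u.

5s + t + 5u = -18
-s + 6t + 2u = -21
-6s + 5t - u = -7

(-1, -3, -2)

Forward elimination on [A|b]:
R2 <- R2 - (-1/5)*R1:  [      0    31/5       3  -123/5 ]
R3 <- R3 - (-6/5)*R1:  [      0    31/5       5  -143/5 ]
R3 <- R3 - (1)*R2:  [  0   0   2  -4 ]
Row echelon form:
[ 5     1  5  |     -18 ]
[ 0  31/5  3  |  -123/5 ]
[ 0     0  2  |      -4 ]
Back-substitution:
u = (-4) / 2 = -2
t = (-123/5 - (3)*(-2)) / (31/5) = -3
s = (-18 - (1)*(-3) - (5)*(-2)) / 5 = -1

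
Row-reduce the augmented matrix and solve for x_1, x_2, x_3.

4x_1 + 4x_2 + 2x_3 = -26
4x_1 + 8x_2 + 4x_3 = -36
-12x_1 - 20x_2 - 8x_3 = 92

(-4, -1, -3)

Forward elimination on [A|b]:
R2 <- R2 - (1)*R1:  [   0    4    2  -10 ]
R3 <- R3 - (-3)*R1:  [  0  -8  -2  14 ]
R3 <- R3 - (-2)*R2:  [  0   0   2  -6 ]
Row echelon form:
[ 4  4  2  |  -26 ]
[ 0  4  2  |  -10 ]
[ 0  0  2  |   -6 ]
Back-substitution:
x_3 = (-6) / 2 = -3
x_2 = (-10 - (2)*(-3)) / 4 = -1
x_1 = (-26 - (4)*(-1) - (2)*(-3)) / 4 = -4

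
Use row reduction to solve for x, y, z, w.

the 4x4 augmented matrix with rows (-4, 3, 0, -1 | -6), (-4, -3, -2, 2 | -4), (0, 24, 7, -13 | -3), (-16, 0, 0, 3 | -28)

Forward elimination on [A|b]:
R2 <- R2 - (1)*R1:  [  0  -6  -2   3   2 ]
R4 <- R4 - (4)*R1:  [   0  -12    0    7   -4 ]
R3 <- R3 - (-4)*R2:  [  0   0  -1  -1   5 ]
R4 <- R4 - (2)*R2:  [  0   0   4   1  -8 ]
R4 <- R4 - (-4)*R3:  [  0   0   0  -3  12 ]
Row echelon form:
[ -4   3   0  -1  |  -6 ]
[  0  -6  -2   3  |   2 ]
[  0   0  -1  -1  |   5 ]
[  0   0   0  -3  |  12 ]
Back-substitution:
w = (12) / -3 = -4
z = (5 - (-1)*(-4)) / -1 = -1
y = (2 - (-2)*(-1) - (3)*(-4)) / -6 = -2
x = (-6 - (3)*(-2) - (-1)*(-4)) / -4 = 1

(1, -2, -1, -4)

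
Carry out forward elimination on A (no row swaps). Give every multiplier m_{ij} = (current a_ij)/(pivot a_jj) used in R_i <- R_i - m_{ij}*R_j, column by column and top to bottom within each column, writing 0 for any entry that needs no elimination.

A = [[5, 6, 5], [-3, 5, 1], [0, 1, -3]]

Forward elimination:
R2 <- R2 - (-3/5)*R1:  [    0  43/5     4 ]
R3: entry in column 1 is already 0 -> m_{31} = 0 (no row operation needed)
R3 <- R3 - (5/43)*R2:  [       0        0  -149/43 ]
Multipliers (in order of application): m_{21} = -3/5, m_{31} = 0, m_{32} = 5/43

multipliers: -3/5, 0, 5/43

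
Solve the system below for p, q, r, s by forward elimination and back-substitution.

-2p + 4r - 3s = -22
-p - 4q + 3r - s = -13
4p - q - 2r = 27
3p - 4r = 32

(4, -1, -5, -2)

Forward elimination on [A|b]:
R2 <- R2 - (1/2)*R1:  [   0   -4    1  1/2   -2 ]
R3 <- R3 - (-2)*R1:  [   0   -1    6   -6  -17 ]
R4 <- R4 - (-3/2)*R1:  [    0     0     2  -9/2    -1 ]
R3 <- R3 - (1/4)*R2:  [     0      0   23/4  -49/8  -33/2 ]
R4 <- R4 - (8/23)*R3:  [       0        0        0  -109/46   109/23 ]
Row echelon form:
[ -2   0     4       -3  |     -22 ]
[  0  -4     1      1/2  |      -2 ]
[  0   0  23/4    -49/8  |   -33/2 ]
[  0   0     0  -109/46  |  109/23 ]
Back-substitution:
s = (109/23) / (-109/46) = -2
r = (-33/2 - (-49/8)*(-2)) / (23/4) = -5
q = (-2 - (1)*(-5) - (1/2)*(-2)) / -4 = -1
p = (-22 - (4)*(-5) - (-3)*(-2)) / -2 = 4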